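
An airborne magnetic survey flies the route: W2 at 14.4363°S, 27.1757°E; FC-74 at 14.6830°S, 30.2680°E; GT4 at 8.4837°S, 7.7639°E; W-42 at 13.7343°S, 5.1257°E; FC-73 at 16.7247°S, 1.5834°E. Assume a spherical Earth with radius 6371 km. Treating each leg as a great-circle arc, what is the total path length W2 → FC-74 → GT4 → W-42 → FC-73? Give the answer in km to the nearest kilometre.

4034 km

W2→FC-74: c = 0.052414 rad, d = 333.93 km
FC-74→GT4: c = 0.399393 rad, d = 2544.53 km
GT4→W-42: c = 0.102165 rad, d = 650.90 km
W-42→FC-73: c = 0.079256 rad, d = 504.94 km
Total = 333.93 + 2544.53 + 650.90 + 504.94 = 4034.30 km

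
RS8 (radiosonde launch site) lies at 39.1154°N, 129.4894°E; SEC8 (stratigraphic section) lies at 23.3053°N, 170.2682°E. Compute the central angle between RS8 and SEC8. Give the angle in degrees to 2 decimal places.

37.89°

Δφ = -15.8101°,  Δλ = 40.7788°
a = sin²(Δφ/2) + cos φ₁ cos φ₂ sin²(Δλ/2) = 0.105408
c = 2·arcsin(√a) = 0.661318 rad = 37.8907°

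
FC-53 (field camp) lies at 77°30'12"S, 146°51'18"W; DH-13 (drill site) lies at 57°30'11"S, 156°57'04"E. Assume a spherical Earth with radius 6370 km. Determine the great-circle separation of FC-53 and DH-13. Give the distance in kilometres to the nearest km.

3042 km

FC-53: φ = -77.50333°, λ = -146.85500°
DH-13: φ = -57.50306°, λ = +156.95111°
Δφ = 20.0003°,  Δλ = -56.1939°
a = sin²(Δφ/2) + cos φ₁ cos φ₂ sin²(Δλ/2) = 0.055940
c = 2·arcsin(√a) = 0.477559 rad = 27.3621°
d = R·c = 6370 × 0.477559 = 3042.1 km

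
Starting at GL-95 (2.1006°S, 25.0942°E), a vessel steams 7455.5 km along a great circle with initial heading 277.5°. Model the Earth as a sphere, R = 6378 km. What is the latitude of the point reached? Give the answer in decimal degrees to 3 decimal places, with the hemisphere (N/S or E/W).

6.068°N

δ = d/R = 7455.5/6378 = 1.168940 rad
φ₂ = arcsin(sin φ₁ cos δ + cos φ₁ sin δ cos θ)
   = arcsin(-0.03665·0.39113 + 0.99933·0.92034·0.13053) = 6.06812°
λ₂ = λ₁ + atan2(sin θ sin δ cos φ₁, cos δ − sin φ₁ sin φ₂) = -41.48413°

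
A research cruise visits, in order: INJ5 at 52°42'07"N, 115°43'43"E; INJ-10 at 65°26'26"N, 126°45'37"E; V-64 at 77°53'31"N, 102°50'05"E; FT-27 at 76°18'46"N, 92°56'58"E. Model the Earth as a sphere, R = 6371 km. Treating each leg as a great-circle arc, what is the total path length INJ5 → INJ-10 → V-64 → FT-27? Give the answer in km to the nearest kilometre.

3437 km

INJ5: φ = +52.70194°, λ = +115.72861°
INJ-10: φ = +65.44056°, λ = +126.76028°
V-64: φ = +77.89194°, λ = +102.83472°
FT-27: φ = +76.31278°, λ = +92.94944°
INJ5→INJ-10: c = 0.242535 rad, d = 1545.19 km
INJ-10→V-64: c = 0.249694 rad, d = 1590.80 km
V-64→FT-27: c = 0.047263 rad, d = 301.11 km
Total = 1545.19 + 1590.80 + 301.11 = 3437.11 km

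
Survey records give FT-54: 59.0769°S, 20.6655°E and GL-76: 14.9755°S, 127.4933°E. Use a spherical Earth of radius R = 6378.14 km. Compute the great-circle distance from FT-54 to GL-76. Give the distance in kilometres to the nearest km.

9521 km

Δφ = 44.1014°,  Δλ = 106.8278°
a = sin²(Δφ/2) + cos φ₁ cos φ₂ sin²(Δλ/2) = 0.461020
c = 2·arcsin(√a) = 1.492757 rad = 85.5287°
d = R·c = 6378.14 × 1.492757 = 9521.0 km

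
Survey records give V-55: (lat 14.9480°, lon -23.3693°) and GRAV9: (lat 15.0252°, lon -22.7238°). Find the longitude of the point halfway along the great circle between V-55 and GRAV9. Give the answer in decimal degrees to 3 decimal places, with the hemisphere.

23.047°W

Bx = cos φ₂ cos Δλ = 0.965751,  By = cos φ₂ sin Δλ = 0.010881
φₘ = atan2(sin φ₁ + sin φ₂, √((cos φ₁ + Bx)² + By²)) = 14.98683°
λₘ = λ₁ + atan2(By, cos φ₁ + Bx) = -23.04661°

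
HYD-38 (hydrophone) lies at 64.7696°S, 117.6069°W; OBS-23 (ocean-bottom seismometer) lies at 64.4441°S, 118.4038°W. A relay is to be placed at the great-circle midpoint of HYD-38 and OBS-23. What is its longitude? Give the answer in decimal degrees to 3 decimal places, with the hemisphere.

Bx = cos φ₂ cos Δλ = 0.431350,  By = cos φ₂ sin Δλ = -0.006000
φₘ = atan2(sin φ₁ + sin φ₂, √((cos φ₁ + Bx)² + By²)) = -64.60739°
λₘ = λ₁ + atan2(By, cos φ₁ + Bx) = -118.00773°

118.008°W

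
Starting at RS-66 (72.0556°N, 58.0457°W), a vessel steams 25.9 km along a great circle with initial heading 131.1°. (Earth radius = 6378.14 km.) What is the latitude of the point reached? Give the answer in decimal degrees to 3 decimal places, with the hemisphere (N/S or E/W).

71.902°N

δ = d/R = 25.9/6378.14 = 0.004061 rad
φ₂ = arcsin(sin φ₁ cos δ + cos φ₁ sin δ cos θ)
   = arcsin(0.95136·0.99999 + 0.30809·0.00406·-0.65738) = 71.90183°
λ₂ = λ₁ + atan2(sin θ sin δ cos φ₁, cos δ − sin φ₁ sin φ₂) = -57.48130°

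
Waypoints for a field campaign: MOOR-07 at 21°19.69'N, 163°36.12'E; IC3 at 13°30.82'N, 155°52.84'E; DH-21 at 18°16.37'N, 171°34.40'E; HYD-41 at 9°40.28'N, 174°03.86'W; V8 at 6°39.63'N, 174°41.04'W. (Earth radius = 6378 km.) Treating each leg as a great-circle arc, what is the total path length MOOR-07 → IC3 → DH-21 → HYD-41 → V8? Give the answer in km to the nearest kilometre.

5119 km

MOOR-07: φ = +21.32817°, λ = +163.60200°
IC3: φ = +13.51367°, λ = +155.88067°
DH-21: φ = +18.27283°, λ = +171.57333°
HYD-41: φ = +9.67133°, λ = -174.06433°
V8: φ = +6.66050°, λ = -174.68400°
MOOR-07→IC3: c = 0.187349 rad, d = 1194.91 km
IC3→DH-21: c = 0.276055 rad, d = 1760.68 km
DH-21→HYD-41: c = 0.285586 rad, d = 1821.47 km
HYD-41→V8: c = 0.053628 rad, d = 342.04 km
Total = 1194.91 + 1760.68 + 1821.47 + 342.04 = 5119.10 km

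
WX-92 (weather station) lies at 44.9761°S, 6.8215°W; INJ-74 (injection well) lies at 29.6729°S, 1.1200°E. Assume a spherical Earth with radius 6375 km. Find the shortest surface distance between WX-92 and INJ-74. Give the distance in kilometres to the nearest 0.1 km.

1839.7 km

Δφ = 15.3032°,  Δλ = 7.9415°
a = sin²(Δφ/2) + cos φ₁ cos φ₂ sin²(Δλ/2) = 0.020676
c = 2·arcsin(√a) = 0.288583 rad = 16.5346°
d = R·c = 6375 × 0.288583 = 1839.7 km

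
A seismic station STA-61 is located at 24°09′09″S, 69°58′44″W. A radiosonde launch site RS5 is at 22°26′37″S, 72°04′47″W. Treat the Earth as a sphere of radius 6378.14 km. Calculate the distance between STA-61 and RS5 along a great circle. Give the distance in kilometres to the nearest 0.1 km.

286.9 km

STA-61: φ = -24.15250°, λ = -69.97889°
RS5: φ = -22.44361°, λ = -72.07972°
Δφ = 1.7089°,  Δλ = -2.1008°
a = sin²(Δφ/2) + cos φ₁ cos φ₂ sin²(Δλ/2) = 0.000506
c = 2·arcsin(√a) = 0.044984 rad = 2.5774°
d = R·c = 6378.14 × 0.044984 = 286.9 km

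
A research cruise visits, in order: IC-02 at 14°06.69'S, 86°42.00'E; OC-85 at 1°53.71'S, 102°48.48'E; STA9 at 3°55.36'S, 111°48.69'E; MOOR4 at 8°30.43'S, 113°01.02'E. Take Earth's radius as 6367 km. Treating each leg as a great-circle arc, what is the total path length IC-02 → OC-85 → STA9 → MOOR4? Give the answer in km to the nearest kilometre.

IC-02: φ = -14.11150°, λ = +86.70000°
OC-85: φ = -1.89517°, λ = +102.80800°
STA9: φ = -3.92267°, λ = +111.81150°
MOOR4: φ = -8.50717°, λ = +113.01700°
IC-02→OC-85: c = 0.350207 rad, d = 2229.77 km
OC-85→STA9: c = 0.160870 rad, d = 1024.26 km
STA9→MOOR4: c = 0.082702 rad, d = 526.56 km
Total = 2229.77 + 1024.26 + 526.56 = 3780.59 km

3781 km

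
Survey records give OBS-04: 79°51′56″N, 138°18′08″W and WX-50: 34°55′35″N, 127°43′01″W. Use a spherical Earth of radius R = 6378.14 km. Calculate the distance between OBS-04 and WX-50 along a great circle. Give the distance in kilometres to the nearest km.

5025 km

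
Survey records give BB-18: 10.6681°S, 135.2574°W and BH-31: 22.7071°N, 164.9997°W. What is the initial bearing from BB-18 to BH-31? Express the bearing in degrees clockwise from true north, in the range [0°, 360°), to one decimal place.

319.1°

Δλ = -29.7423°
y = sin Δλ · cos φ₂ = -0.457647
x = cos φ₁ sin φ₂ − sin φ₁ cos φ₂ cos Δλ = 0.527623
θ = atan2(y, x) = -40.9376° → 319.0624° (mod 360°)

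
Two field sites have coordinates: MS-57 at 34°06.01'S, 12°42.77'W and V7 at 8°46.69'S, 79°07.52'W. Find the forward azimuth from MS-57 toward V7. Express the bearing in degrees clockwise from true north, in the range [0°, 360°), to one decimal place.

MS-57: φ = -34.10017°, λ = -12.71283°
V7: φ = -8.77817°, λ = -79.12533°
Δλ = -66.4125°
y = sin Δλ · cos φ₂ = -0.905715
x = cos φ₁ sin φ₂ − sin φ₁ cos φ₂ cos Δλ = 0.095343
θ = atan2(y, x) = -83.9907° → 276.0093° (mod 360°)

276.0°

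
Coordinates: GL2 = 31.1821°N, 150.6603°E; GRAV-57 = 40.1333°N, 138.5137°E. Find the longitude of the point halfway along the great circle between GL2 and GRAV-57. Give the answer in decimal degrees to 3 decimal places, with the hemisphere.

144.929°E

Bx = cos φ₂ cos Δλ = 0.747431,  By = cos φ₂ sin Δλ = -0.160871
φₘ = atan2(sin φ₁ + sin φ₂, √((cos φ₁ + Bx)² + By²)) = 35.81010°
λₘ = λ₁ + atan2(By, cos φ₁ + Bx) = 144.92934°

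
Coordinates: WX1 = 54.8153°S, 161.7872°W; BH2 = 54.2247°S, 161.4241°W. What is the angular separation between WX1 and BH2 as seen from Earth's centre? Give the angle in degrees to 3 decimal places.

0.627°

Δφ = 0.5906°,  Δλ = 0.3631°
a = sin²(Δφ/2) + cos φ₁ cos φ₂ sin²(Δλ/2) = 0.000030
c = 2·arcsin(√a) = 0.010944 rad = 0.6271°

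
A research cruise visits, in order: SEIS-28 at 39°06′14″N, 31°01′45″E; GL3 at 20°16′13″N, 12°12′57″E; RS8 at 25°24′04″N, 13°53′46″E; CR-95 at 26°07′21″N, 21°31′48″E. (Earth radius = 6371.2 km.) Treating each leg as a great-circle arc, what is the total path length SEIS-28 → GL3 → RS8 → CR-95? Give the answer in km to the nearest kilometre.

4125 km

SEIS-28: φ = +39.10389°, λ = +31.02917°
GL3: φ = +20.27028°, λ = +12.21583°
RS8: φ = +25.40111°, λ = +13.89611°
CR-95: φ = +26.12250°, λ = +21.53000°
SEIS-28→GL3: c = 0.433338 rad, d = 2760.88 km
GL3→RS8: c = 0.093536 rad, d = 595.94 km
RS8→CR-95: c = 0.120635 rad, d = 768.59 km
Total = 2760.88 + 595.94 + 768.59 = 4125.41 km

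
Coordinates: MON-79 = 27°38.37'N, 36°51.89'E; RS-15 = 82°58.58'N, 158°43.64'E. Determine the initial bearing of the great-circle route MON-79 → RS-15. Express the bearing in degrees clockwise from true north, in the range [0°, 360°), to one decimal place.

6.5°

MON-79: φ = +27.63950°, λ = +36.86483°
RS-15: φ = +82.97633°, λ = +158.72733°
Δλ = 121.8625°
y = sin Δλ · cos φ₂ = 0.103854
x = cos φ₁ sin φ₂ − sin φ₁ cos φ₂ cos Δλ = 0.909181
θ = atan2(y, x) = 6.5165° → 6.5165° (mod 360°)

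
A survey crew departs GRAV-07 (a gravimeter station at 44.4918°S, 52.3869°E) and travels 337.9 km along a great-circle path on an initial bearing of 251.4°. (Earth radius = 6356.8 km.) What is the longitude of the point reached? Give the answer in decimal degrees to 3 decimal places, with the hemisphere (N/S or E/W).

48.275°E

δ = d/R = 337.9/6356.8 = 0.053156 rad
φ₂ = arcsin(sin φ₁ cos δ + cos φ₁ sin δ cos θ)
   = arcsin(-0.70081·0.99859 + 0.71335·0.05313·-0.31896) = -45.39022°
λ₂ = λ₁ + atan2(sin θ sin δ cos φ₁, cos δ − sin φ₁ sin φ₂) = 48.27506°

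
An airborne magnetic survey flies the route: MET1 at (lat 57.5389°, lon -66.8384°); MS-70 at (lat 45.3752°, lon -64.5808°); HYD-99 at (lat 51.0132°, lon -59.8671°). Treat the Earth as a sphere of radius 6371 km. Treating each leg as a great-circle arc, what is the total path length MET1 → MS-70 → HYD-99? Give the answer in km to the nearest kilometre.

MET1→MS-70: c = 0.213681 rad, d = 1361.36 km
MS-70→HYD-99: c = 0.112597 rad, d = 717.35 km
Total = 1361.36 + 717.35 = 2078.72 km

2079 km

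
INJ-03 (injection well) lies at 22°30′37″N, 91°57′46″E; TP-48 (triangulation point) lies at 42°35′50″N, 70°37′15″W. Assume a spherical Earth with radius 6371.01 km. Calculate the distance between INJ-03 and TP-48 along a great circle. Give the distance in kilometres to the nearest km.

12558 km

INJ-03: φ = +22.51028°, λ = +91.96278°
TP-48: φ = +42.59722°, λ = -70.62083°
Δφ = 20.0869°,  Δλ = -162.5836°
a = sin²(Δφ/2) + cos φ₁ cos φ₂ sin²(Δλ/2) = 0.694870
c = 2·arcsin(√a) = 1.971146 rad = 112.9383°
d = R·c = 6371.01 × 1.971146 = 12558.2 km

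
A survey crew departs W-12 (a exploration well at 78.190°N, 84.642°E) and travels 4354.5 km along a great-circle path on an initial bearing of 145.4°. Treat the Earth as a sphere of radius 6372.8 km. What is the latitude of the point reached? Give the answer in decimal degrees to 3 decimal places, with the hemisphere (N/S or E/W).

δ = d/R = 4354.5/6372.8 = 0.683295 rad
φ₂ = arcsin(sin φ₁ cos δ + cos φ₁ sin δ cos θ)
   = arcsin(0.97883·0.77550 + 0.20467·0.63135·-0.82314) = 40.74684°
λ₂ = λ₁ + atan2(sin θ sin δ cos φ₁, cos δ − sin φ₁ sin φ₂) = 112.88526°

40.747°N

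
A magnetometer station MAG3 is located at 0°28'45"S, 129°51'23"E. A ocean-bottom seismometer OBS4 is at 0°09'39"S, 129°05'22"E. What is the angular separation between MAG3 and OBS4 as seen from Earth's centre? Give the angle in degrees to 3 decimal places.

0.830°

MAG3: φ = -0.47917°, λ = +129.85639°
OBS4: φ = -0.16083°, λ = +129.08944°
Δφ = 0.3183°,  Δλ = -0.7669°
a = sin²(Δφ/2) + cos φ₁ cos φ₂ sin²(Δλ/2) = 0.000053
c = 2·arcsin(√a) = 0.014493 rad = 0.8304°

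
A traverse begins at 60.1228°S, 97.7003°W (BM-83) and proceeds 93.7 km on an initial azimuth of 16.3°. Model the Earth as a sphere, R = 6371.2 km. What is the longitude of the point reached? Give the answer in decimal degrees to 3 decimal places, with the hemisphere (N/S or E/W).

97.237°W

δ = d/R = 93.7/6371.2 = 0.014707 rad
φ₂ = arcsin(sin φ₁ cos δ + cos φ₁ sin δ cos θ)
   = arcsin(-0.86710·0.99989 + 0.49814·0.01471·0.95981) = -59.31320°
λ₂ = λ₁ + atan2(sin θ sin δ cos φ₁, cos δ − sin φ₁ sin φ₂) = -97.23690°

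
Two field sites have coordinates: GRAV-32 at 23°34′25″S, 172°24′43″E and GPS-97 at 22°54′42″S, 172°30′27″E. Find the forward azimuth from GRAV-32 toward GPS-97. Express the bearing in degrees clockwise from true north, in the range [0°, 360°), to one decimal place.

7.6°

GRAV-32: φ = -23.57361°, λ = +172.41194°
GPS-97: φ = -22.91167°, λ = +172.50750°
Δλ = 0.0956°
y = sin Δλ · cos φ₂ = 0.001536
x = cos φ₁ sin φ₂ − sin φ₁ cos φ₂ cos Δλ = 0.011552
θ = atan2(y, x) = 7.5745° → 7.5745° (mod 360°)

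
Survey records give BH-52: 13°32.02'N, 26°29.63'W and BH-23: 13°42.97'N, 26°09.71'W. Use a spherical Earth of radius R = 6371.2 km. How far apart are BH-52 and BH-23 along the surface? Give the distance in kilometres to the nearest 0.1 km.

41.2 km

BH-52: φ = +13.53367°, λ = -26.49383°
BH-23: φ = +13.71617°, λ = -26.16183°
Δφ = 0.1825°,  Δλ = 0.3320°
a = sin²(Δφ/2) + cos φ₁ cos φ₂ sin²(Δλ/2) = 0.000010
c = 2·arcsin(√a) = 0.006470 rad = 0.3707°
d = R·c = 6371.2 × 0.006470 = 41.2 km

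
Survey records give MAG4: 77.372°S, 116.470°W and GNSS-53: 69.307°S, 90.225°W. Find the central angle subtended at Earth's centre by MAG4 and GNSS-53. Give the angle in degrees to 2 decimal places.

10.84°

Δφ = 8.0650°,  Δλ = 26.2450°
a = sin²(Δφ/2) + cos φ₁ cos φ₂ sin²(Δλ/2) = 0.008927
c = 2·arcsin(√a) = 0.189249 rad = 10.8432°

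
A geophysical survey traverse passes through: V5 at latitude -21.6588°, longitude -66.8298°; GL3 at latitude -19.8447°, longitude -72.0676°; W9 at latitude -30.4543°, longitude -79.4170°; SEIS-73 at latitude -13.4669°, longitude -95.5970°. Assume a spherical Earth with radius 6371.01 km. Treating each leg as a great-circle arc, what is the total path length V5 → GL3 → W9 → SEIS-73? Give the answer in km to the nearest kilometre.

4486 km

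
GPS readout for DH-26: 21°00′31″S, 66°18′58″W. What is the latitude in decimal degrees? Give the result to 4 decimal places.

21° + 0′/60 + 31″/3600 = 21 + 0.00000 + 0.00861 = 21.0086°

21.0086°S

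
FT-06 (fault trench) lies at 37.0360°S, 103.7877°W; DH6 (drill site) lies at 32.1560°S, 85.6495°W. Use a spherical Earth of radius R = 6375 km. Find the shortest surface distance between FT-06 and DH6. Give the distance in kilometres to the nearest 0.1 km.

Δφ = 4.8800°,  Δλ = 18.1382°
a = sin²(Δφ/2) + cos φ₁ cos φ₂ sin²(Δλ/2) = 0.018603
c = 2·arcsin(√a) = 0.273642 rad = 15.6785°
d = R·c = 6375 × 0.273642 = 1744.5 km

1744.5 km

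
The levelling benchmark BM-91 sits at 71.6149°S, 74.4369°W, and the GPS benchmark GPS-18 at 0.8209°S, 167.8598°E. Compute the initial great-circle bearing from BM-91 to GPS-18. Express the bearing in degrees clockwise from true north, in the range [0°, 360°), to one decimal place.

Δλ = -117.7033°
y = sin Δλ · cos φ₂ = -0.885276
x = cos φ₁ sin φ₂ − sin φ₁ cos φ₂ cos Δλ = -0.445637
θ = atan2(y, x) = -116.7201° → 243.2799° (mod 360°)

243.3°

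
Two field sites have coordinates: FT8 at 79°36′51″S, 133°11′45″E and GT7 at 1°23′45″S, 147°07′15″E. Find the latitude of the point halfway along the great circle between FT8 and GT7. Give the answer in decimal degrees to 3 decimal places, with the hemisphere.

FT8: φ = -79.61417°, λ = +133.19583°
GT7: φ = -1.39583°, λ = +147.12083°
Bx = cos φ₂ cos Δλ = 0.970324,  By = cos φ₂ sin Δλ = 0.240580
φₘ = atan2(sin φ₁ + sin φ₂, √((cos φ₁ + Bx)² + By²)) = -40.61308°
λₘ = λ₁ + atan2(By, cos φ₁ + Bx) = 145.00573°

40.613°S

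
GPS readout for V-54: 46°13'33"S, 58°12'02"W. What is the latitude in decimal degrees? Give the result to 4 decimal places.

46° + 13′/60 + 33″/3600 = 46 + 0.21667 + 0.00917 = 46.2258°

46.2258°S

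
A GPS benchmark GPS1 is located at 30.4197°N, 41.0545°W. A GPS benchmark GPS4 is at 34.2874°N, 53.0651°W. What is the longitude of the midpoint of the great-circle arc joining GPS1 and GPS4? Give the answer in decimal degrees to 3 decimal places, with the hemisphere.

46.931°W

Bx = cos φ₂ cos Δλ = 0.808135,  By = cos φ₂ sin Δλ = -0.171931
φₘ = atan2(sin φ₁ + sin φ₂, √((cos φ₁ + Bx)² + By²)) = 32.49618°
λₘ = λ₁ + atan2(By, cos φ₁ + Bx) = -46.93088°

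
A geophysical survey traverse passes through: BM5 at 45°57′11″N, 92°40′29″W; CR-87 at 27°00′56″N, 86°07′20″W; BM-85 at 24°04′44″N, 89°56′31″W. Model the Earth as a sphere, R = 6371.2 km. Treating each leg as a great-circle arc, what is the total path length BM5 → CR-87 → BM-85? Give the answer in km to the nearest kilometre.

2687 km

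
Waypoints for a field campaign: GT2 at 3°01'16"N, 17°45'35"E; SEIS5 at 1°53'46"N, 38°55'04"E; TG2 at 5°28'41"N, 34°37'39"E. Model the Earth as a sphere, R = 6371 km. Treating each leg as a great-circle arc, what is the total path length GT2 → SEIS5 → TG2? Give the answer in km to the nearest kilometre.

2974 km

GT2: φ = +3.02111°, λ = +17.75972°
SEIS5: φ = +1.89611°, λ = +38.91778°
TG2: φ = +5.47806°, λ = +34.62750°
GT2→SEIS5: c = 0.369450 rad, d = 2353.77 km
SEIS5→TG2: c = 0.097418 rad, d = 620.65 km
Total = 2353.77 + 620.65 = 2974.42 km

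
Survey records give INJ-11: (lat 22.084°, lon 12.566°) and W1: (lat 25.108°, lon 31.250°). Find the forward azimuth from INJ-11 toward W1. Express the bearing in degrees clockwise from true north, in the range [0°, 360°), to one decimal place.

76.3°

Δλ = 18.6840°
y = sin Δλ · cos φ₂ = 0.290079
x = cos φ₁ sin φ₂ − sin φ₁ cos φ₂ cos Δλ = 0.070696
θ = atan2(y, x) = 76.3034° → 76.3034° (mod 360°)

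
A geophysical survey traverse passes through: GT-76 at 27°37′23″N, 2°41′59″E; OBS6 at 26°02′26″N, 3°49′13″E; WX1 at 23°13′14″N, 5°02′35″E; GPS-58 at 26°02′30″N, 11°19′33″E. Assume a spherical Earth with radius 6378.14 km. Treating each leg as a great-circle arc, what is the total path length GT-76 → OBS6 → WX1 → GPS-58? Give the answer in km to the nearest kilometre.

GT-76: φ = +27.62306°, λ = +2.69972°
OBS6: φ = +26.04056°, λ = +3.82028°
WX1: φ = +23.22056°, λ = +5.04306°
GPS-58: φ = +26.04167°, λ = +11.32583°
GT-76→OBS6: c = 0.032671 rad, d = 208.38 km
OBS6→WX1: c = 0.052902 rad, d = 337.42 km
WX1→GPS-58: c = 0.111153 rad, d = 708.95 km
Total = 208.38 + 337.42 + 708.95 = 1254.75 km

1255 km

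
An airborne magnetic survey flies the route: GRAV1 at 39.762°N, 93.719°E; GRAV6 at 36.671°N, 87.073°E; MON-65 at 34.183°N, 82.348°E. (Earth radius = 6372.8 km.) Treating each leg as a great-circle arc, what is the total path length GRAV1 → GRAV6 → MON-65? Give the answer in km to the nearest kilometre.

1184 km

GRAV1→GRAV6: c = 0.105861 rad, d = 674.63 km
GRAV6→MON-65: c = 0.079991 rad, d = 509.77 km
Total = 674.63 + 509.77 = 1184.40 km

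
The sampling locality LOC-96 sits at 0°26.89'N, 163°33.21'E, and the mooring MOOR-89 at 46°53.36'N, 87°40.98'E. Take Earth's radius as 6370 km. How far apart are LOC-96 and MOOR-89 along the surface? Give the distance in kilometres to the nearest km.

LOC-96: φ = +0.44817°, λ = +163.55350°
MOOR-89: φ = +46.88933°, λ = +87.68300°
Δφ = 46.4412°,  Δλ = -75.8705°
a = sin²(Δφ/2) + cos φ₁ cos φ₂ sin²(Δλ/2) = 0.413732
c = 2·arcsin(√a) = 1.397393 rad = 80.0647°
d = R·c = 6370 × 1.397393 = 8901.4 km

8901 km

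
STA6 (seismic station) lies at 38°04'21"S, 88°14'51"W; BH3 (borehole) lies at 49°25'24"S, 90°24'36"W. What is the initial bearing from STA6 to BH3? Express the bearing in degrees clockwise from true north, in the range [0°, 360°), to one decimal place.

187.1°

STA6: φ = -38.07250°, λ = -88.24750°
BH3: φ = -49.42333°, λ = -90.41000°
Δλ = -2.1625°
y = sin Δλ · cos φ₂ = -0.024545
x = cos φ₁ sin φ₂ − sin φ₁ cos φ₂ cos Δλ = -0.197102
θ = atan2(y, x) = -172.9017° → 187.0983° (mod 360°)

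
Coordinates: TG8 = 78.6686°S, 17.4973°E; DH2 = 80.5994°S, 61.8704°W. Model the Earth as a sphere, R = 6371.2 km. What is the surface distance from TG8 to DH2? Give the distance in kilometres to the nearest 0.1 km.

1476.7 km

Δφ = -1.9308°,  Δλ = -79.3677°
a = sin²(Δφ/2) + cos φ₁ cos φ₂ sin²(Δλ/2) = 0.013370
c = 2·arcsin(√a) = 0.231773 rad = 13.2796°
d = R·c = 6371.2 × 0.231773 = 1476.7 km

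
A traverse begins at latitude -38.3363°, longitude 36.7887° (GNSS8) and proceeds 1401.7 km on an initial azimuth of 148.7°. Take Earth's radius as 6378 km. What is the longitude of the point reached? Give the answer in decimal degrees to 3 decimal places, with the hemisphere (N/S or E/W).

46.673°E

δ = d/R = 1401.7/6378 = 0.219771 rad
φ₂ = arcsin(sin φ₁ cos δ + cos φ₁ sin δ cos θ)
   = arcsin(-0.62028·0.97595 + 0.78438·0.21801·-0.85446) = -48.71785°
λ₂ = λ₁ + atan2(sin θ sin δ cos φ₁, cos δ − sin φ₁ sin φ₂) = 46.67329°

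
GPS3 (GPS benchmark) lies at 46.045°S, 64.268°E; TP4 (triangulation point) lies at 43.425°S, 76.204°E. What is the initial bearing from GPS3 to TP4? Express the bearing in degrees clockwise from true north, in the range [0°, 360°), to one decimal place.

Δλ = 11.9360°
y = sin Δλ · cos φ₂ = 0.150207
x = cos φ₁ sin φ₂ − sin φ₁ cos φ₂ cos Δλ = 0.034408
θ = atan2(y, x) = 77.0980° → 77.0980° (mod 360°)

77.1°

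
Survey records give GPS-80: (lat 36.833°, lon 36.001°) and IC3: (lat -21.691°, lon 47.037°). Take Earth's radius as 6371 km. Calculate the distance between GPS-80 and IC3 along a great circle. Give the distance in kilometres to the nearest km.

Δφ = -58.5240°,  Δλ = 11.0360°
a = sin²(Δφ/2) + cos φ₁ cos φ₂ sin²(Δλ/2) = 0.245806
c = 2·arcsin(√a) = 1.037485 rad = 59.4435°
d = R·c = 6371 × 1.037485 = 6609.8 km

6610 km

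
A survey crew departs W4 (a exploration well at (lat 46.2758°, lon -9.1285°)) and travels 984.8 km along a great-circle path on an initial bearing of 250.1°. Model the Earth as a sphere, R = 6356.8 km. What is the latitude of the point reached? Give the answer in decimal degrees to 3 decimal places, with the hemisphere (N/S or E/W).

42.666°N

δ = d/R = 984.8/6356.8 = 0.154921 rad
φ₂ = arcsin(sin φ₁ cos δ + cos φ₁ sin δ cos θ)
   = arcsin(0.72268·0.98802 + 0.69119·0.15430·-0.34038) = 42.66560°
λ₂ = λ₁ + atan2(sin θ sin δ cos φ₁, cos δ − sin φ₁ sin φ₂) = -20.50834°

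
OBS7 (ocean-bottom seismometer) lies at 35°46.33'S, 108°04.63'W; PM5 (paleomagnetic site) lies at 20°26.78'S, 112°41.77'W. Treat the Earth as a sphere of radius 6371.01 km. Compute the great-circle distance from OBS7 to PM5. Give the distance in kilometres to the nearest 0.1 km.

1762.7 km

OBS7: φ = -35.77217°, λ = -108.07717°
PM5: φ = -20.44633°, λ = -112.69617°
Δφ = 15.3258°,  Δλ = -4.6190°
a = sin²(Δφ/2) + cos φ₁ cos φ₂ sin²(Δλ/2) = 0.019015
c = 2·arcsin(√a) = 0.276674 rad = 15.8523°
d = R·c = 6371.01 × 0.276674 = 1762.7 km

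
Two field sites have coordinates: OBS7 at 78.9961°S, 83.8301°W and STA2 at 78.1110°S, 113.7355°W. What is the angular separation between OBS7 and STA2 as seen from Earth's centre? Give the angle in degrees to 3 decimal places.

Δφ = 0.8851°,  Δλ = -29.9054°
a = sin²(Δφ/2) + cos φ₁ cos φ₂ sin²(Δλ/2) = 0.002678
c = 2·arcsin(√a) = 0.103538 rad = 5.9323°

5.932°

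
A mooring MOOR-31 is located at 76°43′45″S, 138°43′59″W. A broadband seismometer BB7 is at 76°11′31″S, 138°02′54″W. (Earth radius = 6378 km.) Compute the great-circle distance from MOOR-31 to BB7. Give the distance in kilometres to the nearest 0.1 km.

62.4 km

MOOR-31: φ = -76.72917°, λ = -138.73306°
BB7: φ = -76.19194°, λ = -138.04833°
Δφ = 0.5372°,  Δλ = 0.6847°
a = sin²(Δφ/2) + cos φ₁ cos φ₂ sin²(Δλ/2) = 0.000024
c = 2·arcsin(√a) = 0.009785 rad = 0.5606°
d = R·c = 6378 × 0.009785 = 62.4 km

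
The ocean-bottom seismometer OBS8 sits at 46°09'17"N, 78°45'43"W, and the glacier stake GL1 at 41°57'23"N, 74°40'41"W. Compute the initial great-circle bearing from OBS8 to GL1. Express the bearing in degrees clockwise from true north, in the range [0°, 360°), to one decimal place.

143.6°

OBS8: φ = +46.15472°, λ = -78.76194°
GL1: φ = +41.95639°, λ = -74.67806°
Δλ = 4.0839°
y = sin Δλ · cos φ₂ = 0.052961
x = cos φ₁ sin φ₂ − sin φ₁ cos φ₂ cos Δλ = -0.071847
θ = atan2(y, x) = 143.6050° → 143.6050° (mod 360°)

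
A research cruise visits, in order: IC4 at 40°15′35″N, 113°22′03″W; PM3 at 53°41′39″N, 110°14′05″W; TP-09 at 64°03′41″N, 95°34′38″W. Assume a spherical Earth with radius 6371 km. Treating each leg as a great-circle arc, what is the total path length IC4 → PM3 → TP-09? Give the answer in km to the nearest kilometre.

IC4: φ = +40.25972°, λ = -113.36750°
PM3: φ = +53.69417°, λ = -110.23472°
TP-09: φ = +64.06139°, λ = -95.57722°
IC4→PM3: c = 0.237364 rad, d = 1512.25 km
PM3→TP-09: c = 0.222965 rad, d = 1420.51 km
Total = 1512.25 + 1420.51 = 2932.76 km

2933 km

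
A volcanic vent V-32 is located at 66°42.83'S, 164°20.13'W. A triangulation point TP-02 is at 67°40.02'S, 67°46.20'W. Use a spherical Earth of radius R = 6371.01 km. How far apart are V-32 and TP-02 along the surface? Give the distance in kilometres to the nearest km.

V-32: φ = -66.71383°, λ = -164.33550°
TP-02: φ = -67.66700°, λ = -67.77000°
Δφ = -0.9532°,  Δλ = 96.5655°
a = sin²(Δφ/2) + cos φ₁ cos φ₂ sin²(Δλ/2) = 0.083766
c = 2·arcsin(√a) = 0.587251 rad = 33.6470°
d = R·c = 6371.01 × 0.587251 = 3741.4 km

3741 km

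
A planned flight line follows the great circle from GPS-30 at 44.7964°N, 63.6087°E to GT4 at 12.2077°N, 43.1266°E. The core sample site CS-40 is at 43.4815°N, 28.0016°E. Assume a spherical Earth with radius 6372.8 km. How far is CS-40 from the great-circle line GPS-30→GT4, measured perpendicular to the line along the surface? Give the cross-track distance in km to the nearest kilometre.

2545 km

δ₁₃ = central angle GPS-30→CS-40 = 0.443008 rad  (haversine)
θ₁₃ = bearing GPS-30→CS-40 = 279.757°,  θ₁₂ = bearing GPS-30→GT4 = 214.637°
dₓₜ = R·arcsin(sin δ₁₃ · sin(θ₁₃ − θ₁₂)) = 6372.8·arcsin(0.42866·sin(65.119°)) = 2545.348 km
|dₓₜ| = 2545.348 km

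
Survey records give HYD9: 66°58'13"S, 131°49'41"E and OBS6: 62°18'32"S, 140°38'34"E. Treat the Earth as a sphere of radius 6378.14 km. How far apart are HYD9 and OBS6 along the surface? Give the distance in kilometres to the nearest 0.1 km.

666.5 km

HYD9: φ = -66.97028°, λ = +131.82806°
OBS6: φ = -62.30889°, λ = +140.64278°
Δφ = 4.6614°,  Δλ = 8.8147°
a = sin²(Δφ/2) + cos φ₁ cos φ₂ sin²(Δλ/2) = 0.002727
c = 2·arcsin(√a) = 0.104497 rad = 5.9872°
d = R·c = 6378.14 × 0.104497 = 666.5 km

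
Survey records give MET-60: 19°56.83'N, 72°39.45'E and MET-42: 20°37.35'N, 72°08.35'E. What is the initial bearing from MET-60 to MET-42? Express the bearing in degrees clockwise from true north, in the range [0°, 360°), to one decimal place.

MET-60: φ = +19.94717°, λ = +72.65750°
MET-42: φ = +20.62250°, λ = +72.13917°
Δλ = -0.5183°
y = sin Δλ · cos φ₂ = -0.008467
x = cos φ₁ sin φ₂ − sin φ₁ cos φ₂ cos Δλ = 0.011800
θ = atan2(y, x) = -35.6614° → 324.3386° (mod 360°)

324.3°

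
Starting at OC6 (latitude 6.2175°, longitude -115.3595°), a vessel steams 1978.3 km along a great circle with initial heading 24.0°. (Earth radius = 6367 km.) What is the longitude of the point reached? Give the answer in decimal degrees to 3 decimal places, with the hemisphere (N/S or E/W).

δ = d/R = 1978.3/6367 = 0.310711 rad
φ₂ = arcsin(sin φ₁ cos δ + cos φ₁ sin δ cos θ)
   = arcsin(0.10830·0.95212 + 0.99412·0.30574·0.91355) = 22.38188°
λ₂ = λ₁ + atan2(sin θ sin δ cos φ₁, cos δ − sin φ₁ sin φ₂) = -107.63064°

107.631°W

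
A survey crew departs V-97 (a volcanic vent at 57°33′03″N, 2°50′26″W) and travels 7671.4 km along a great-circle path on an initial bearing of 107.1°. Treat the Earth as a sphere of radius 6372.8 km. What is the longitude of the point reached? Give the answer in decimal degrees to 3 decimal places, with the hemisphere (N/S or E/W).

V-97: φ = +57.55083°, λ = -2.84056°
δ = d/R = 7671.4/6372.8 = 1.203772 rad
φ₂ = arcsin(sin φ₁ cos δ + cos φ₁ sin δ cos θ)
   = arcsin(0.84387·0.35884 + 0.53655·0.93340·-0.29404) = 8.94885°
λ₂ = λ₁ + atan2(sin θ sin δ cos φ₁, cos δ − sin φ₁ sin φ₂) = 61.73202°

61.732°E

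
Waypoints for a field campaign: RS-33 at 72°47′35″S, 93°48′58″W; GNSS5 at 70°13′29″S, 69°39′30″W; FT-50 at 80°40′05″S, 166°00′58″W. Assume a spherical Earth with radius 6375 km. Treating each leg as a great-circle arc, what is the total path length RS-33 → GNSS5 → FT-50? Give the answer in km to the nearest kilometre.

3418 km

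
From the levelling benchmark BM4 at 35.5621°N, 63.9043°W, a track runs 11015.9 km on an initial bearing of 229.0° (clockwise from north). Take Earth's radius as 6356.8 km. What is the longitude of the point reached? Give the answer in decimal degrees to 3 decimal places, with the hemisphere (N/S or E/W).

135.680°W

δ = d/R = 11015.9/6356.8 = 1.732932 rad
φ₂ = arcsin(sin φ₁ cos δ + cos φ₁ sin δ cos θ)
   = arcsin(0.58158·-0.16143 + 0.81349·0.98688·-0.65606) = -38.35835°
λ₂ = λ₁ + atan2(sin θ sin δ cos φ₁, cos δ − sin φ₁ sin φ₂) = -135.67995°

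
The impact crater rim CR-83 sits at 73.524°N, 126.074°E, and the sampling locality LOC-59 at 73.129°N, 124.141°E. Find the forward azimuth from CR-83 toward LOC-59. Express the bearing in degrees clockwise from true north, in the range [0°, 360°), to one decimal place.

Δλ = -1.9330°
y = sin Δλ · cos φ₂ = -0.009789
x = cos φ₁ sin φ₂ − sin φ₁ cos φ₂ cos Δλ = -0.006736
θ = atan2(y, x) = -124.5304° → 235.4696° (mod 360°)

235.5°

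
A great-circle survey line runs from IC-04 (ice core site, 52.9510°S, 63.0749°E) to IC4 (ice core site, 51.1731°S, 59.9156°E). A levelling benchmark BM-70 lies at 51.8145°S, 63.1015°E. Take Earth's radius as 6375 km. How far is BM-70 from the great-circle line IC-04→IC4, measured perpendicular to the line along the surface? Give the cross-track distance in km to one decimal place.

δ₁₃ = central angle IC-04→BM-70 = 0.019838 rad  (haversine)
θ₁₃ = bearing IC-04→BM-70 = 0.829°,  θ₁₂ = bearing IC-04→IC4 = 311.214°
dₓₜ = R·arcsin(sin δ₁₃ · sin(θ₁₃ − θ₁₂)) = 6375·arcsin(0.01984·sin(-310.385°)) = 96.327 km
|dₓₜ| = 96.327 km

96.3 km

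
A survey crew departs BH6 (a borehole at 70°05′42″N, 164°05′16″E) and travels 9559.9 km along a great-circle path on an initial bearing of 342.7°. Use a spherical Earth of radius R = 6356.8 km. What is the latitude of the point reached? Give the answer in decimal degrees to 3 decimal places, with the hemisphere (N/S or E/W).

22.780°N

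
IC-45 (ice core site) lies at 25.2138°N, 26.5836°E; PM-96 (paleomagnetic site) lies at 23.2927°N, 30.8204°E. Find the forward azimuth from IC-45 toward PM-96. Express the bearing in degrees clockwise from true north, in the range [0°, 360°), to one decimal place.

115.6°

Δλ = 4.2368°
y = sin Δλ · cos φ₂ = 0.067857
x = cos φ₁ sin φ₂ − sin φ₁ cos φ₂ cos Δλ = -0.032454
θ = atan2(y, x) = 115.5603° → 115.5603° (mod 360°)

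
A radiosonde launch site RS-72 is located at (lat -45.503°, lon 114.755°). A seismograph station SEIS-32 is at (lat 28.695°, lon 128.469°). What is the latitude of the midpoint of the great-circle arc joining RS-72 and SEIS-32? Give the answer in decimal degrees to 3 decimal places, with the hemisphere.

8.463°S

Bx = cos φ₂ cos Δλ = 0.852181,  By = cos φ₂ sin Δλ = 0.207960
φₘ = atan2(sin φ₁ + sin φ₂, √((cos φ₁ + Bx)² + By²)) = -8.46292°
λₘ = λ₁ + atan2(By, cos φ₁ + Bx) = 122.38176°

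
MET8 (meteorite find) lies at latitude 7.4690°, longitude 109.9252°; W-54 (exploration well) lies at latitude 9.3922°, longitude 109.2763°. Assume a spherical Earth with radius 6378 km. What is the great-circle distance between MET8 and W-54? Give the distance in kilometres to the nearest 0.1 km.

225.7 km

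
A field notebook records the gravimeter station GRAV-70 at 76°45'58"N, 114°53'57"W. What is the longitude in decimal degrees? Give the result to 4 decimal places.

114° + 53′/60 + 57″/3600 = 114 + 0.88333 + 0.01583 = 114.8992°

114.8992°W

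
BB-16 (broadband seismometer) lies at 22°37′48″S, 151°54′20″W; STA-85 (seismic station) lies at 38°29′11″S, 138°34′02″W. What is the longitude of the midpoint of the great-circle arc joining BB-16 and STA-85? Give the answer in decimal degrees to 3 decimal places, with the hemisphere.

BB-16: φ = -22.63000°, λ = -151.90556°
STA-85: φ = -38.48639°, λ = -138.56722°
Bx = cos φ₂ cos Δλ = 0.761641,  By = cos φ₂ sin Δλ = 0.180582
φₘ = atan2(sin φ₁ + sin φ₂, √((cos φ₁ + Bx)² + By²)) = -30.72762°
λₘ = λ₁ + atan2(By, cos φ₁ + Bx) = -145.78722°

145.787°W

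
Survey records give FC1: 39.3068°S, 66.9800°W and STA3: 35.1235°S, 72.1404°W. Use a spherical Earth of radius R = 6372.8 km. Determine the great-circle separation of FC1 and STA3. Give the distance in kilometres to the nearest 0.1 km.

Δφ = 4.1833°,  Δλ = -5.1604°
a = sin²(Δφ/2) + cos φ₁ cos φ₂ sin²(Δλ/2) = 0.002615
c = 2·arcsin(√a) = 0.102313 rad = 5.8621°
d = R·c = 6372.8 × 0.102313 = 652.0 km

652.0 km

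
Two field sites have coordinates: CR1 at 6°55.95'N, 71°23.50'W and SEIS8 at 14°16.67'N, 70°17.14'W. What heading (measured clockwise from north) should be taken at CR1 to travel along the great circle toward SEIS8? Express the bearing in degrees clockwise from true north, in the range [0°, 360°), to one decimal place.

8.3°

CR1: φ = +6.93250°, λ = -71.39167°
SEIS8: φ = +14.27783°, λ = -70.28567°
Δλ = 1.1060°
y = sin Δλ · cos φ₂ = 0.018706
x = cos φ₁ sin φ₂ − sin φ₁ cos φ₂ cos Δλ = 0.127871
θ = atan2(y, x) = 8.3226° → 8.3226° (mod 360°)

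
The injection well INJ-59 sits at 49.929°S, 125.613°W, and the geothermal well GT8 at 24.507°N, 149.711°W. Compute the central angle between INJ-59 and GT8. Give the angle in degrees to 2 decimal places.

77.45°

Δφ = 74.4360°,  Δλ = -24.0980°
a = sin²(Δφ/2) + cos φ₁ cos φ₂ sin²(Δλ/2) = 0.391367
c = 2·arcsin(√a) = 1.351783 rad = 77.4515°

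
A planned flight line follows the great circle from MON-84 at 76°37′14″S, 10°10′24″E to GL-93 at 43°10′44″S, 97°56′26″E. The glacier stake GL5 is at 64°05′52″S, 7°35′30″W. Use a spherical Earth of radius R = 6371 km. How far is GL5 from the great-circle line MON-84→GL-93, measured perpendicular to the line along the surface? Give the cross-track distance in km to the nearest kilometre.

1088 km

MON-84: φ = -76.62056°, λ = +10.17333°
GL-93: φ = -43.17889°, λ = +97.94056°
GL5: φ = -64.09778°, λ = -7.59167°
δ₁₃ = central angle MON-84→GL5 = 0.239782 rad  (haversine)
θ₁₃ = bearing MON-84→GL5 = 325.860°,  θ₁₂ = bearing MON-84→GL-93 = 100.169°
dₓₜ = R·arcsin(sin δ₁₃ · sin(θ₁₃ − θ₁₂)) = 6371·arcsin(0.23749·sin(225.691°)) = -1087.988 km
|dₓₜ| = 1087.988 km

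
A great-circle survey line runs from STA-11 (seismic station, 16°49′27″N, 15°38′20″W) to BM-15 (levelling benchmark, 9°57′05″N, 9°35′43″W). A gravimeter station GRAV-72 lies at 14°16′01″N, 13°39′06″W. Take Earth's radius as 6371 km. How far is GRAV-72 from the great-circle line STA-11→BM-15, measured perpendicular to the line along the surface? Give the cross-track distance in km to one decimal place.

26.0 km

STA-11: φ = +16.82417°, λ = -15.63889°
BM-15: φ = +9.95139°, λ = -9.59528°
GRAV-72: φ = +14.26694°, λ = -13.65167°
δ₁₃ = central angle STA-11→GRAV-72 = 0.055752 rad  (haversine)
θ₁₃ = bearing STA-11→GRAV-72 = 142.907°,  θ₁₂ = bearing STA-11→BM-15 = 138.710°
dₓₜ = R·arcsin(sin δ₁₃ · sin(θ₁₃ − θ₁₂)) = 6371·arcsin(0.05572·sin(4.198°)) = 25.987 km
|dₓₜ| = 25.987 km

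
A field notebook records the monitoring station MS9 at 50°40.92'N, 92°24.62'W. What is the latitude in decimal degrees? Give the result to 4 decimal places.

50° + 40.92′/60 = 50 + 0.68200 = 50.6820°

50.6820°N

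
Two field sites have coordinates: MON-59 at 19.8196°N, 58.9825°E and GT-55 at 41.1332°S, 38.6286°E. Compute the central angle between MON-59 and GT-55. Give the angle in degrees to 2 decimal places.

63.81°

Δφ = -60.9528°,  Δλ = -20.3539°
a = sin²(Δφ/2) + cos φ₁ cos φ₂ sin²(Δλ/2) = 0.279356
c = 2·arcsin(√a) = 1.113762 rad = 63.8139°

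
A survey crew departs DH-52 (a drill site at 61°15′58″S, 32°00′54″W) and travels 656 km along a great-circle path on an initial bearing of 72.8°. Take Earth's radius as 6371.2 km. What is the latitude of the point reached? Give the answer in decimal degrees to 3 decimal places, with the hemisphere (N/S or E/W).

59.049°S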